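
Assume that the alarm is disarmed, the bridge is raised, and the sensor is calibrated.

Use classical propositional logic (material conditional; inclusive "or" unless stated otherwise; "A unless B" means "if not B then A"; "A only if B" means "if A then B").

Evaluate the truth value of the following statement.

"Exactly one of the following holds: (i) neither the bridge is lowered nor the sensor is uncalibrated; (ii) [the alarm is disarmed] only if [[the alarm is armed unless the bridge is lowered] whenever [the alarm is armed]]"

Let N = "the bridge is raised" (T), M = "the sensor is calibrated" (T), P = "the alarm is armed" (F).
Formalization: (¬N ↓ ¬M) ⊕ (¬P → (P → (P ∨ ¬N)))

¬N = ¬T = F
¬M = ¬T = F
¬N ↓ ¬M = F ↓ F = T
¬P = ¬F = T
¬N = ¬T = F
P ∨ ¬N = F ∨ F = F
P → (P ∨ ¬N) = F → F = T
¬P → (P → (P ∨ ¬N)) = T → T = T
(¬N ↓ ¬M) ⊕ (¬P → (P → (P ∨ ¬N))) = T ⊕ T = F

False.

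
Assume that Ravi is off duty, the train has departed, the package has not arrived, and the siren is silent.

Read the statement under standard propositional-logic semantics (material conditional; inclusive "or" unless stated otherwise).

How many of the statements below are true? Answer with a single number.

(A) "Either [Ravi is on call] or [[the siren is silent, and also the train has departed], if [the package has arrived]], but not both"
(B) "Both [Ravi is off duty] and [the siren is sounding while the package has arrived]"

Let P = "Ravi is on call" (False), G = "the package has arrived" (False), H = "the siren is sounding" (False), L = "the train has departed" (True).

(A): This is P xor (G -> (not H and L)).

not H = not False = True
not H and L = True and True = True
G -> (not H and L) = False -> True = True
P xor (G -> (not H and L)) = False xor True = True
Hence (A) is true.

(B): In symbols: not P and (H and G)

not P = not False = True
H and G = False and False = False
not P and (H and G) = True and False = False
Thus (B) is false.

True statements: 1.

1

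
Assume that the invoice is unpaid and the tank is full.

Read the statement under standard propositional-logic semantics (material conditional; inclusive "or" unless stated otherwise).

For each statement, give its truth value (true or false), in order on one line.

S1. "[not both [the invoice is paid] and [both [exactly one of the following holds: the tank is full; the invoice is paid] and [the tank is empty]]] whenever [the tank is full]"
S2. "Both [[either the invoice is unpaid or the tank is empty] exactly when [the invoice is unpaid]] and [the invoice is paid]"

Let L = "the tank is full" (True), Q = "the invoice is paid" (False).

S1: Parsed as L -> (Q nand ((L xor Q) and not L))

L xor Q = True xor False = True
not L = not True = False
(L xor Q) and not L = True and False = False
Q nand ((L xor Q) and not L) = False nand False = True
L -> (Q nand ((L xor Q) and not L)) = True -> True = True
So S1 is true.

S2: This is ((not Q or not L) iff not Q) and Q.

not Q = not False = True
not L = not True = False
not Q or not L = True or False = True
not Q = not False = True
(not Q or not L) iff not Q = True iff True = True
((not Q or not L) iff not Q) and Q = True and False = False
Thus S2 is false.

S1 true / S2 false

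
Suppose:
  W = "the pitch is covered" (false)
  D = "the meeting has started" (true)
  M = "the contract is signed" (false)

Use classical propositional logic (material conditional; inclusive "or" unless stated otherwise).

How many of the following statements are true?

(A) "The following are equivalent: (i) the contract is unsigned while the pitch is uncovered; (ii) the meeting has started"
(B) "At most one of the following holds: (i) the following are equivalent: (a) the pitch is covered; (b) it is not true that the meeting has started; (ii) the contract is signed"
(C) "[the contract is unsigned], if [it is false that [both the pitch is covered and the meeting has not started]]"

3

(A): In symbols: (~M & ~W) <-> D

~M = ~F = T
~W = ~F = T
~M & ~W = T & T = T
(~M & ~W) <-> D = T <-> T = T
So (A) is true.

(B): Formalization: (W <-> ~D) nand M

~D = ~T = F
W <-> ~D = F <-> F = T
(W <-> ~D) nand M = T nand F = T
Thus (B) is true.

(C): Formalization: ~(W & ~D) -> ~M

~D = ~T = F
W & ~D = F & F = F
~(W & ~D) = ~F = T
~M = ~F = T
~(W & ~D) -> ~M = T -> T = T
Thus (C) is true.

3 of the 3 statements are true ((A), (B), (C)).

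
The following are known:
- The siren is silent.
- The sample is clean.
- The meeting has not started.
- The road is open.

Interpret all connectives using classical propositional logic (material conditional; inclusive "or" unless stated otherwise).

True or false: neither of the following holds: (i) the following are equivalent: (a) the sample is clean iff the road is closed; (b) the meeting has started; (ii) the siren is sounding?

Let Q = "the sample is contaminated" (F), S = "the road is closed" (F), R = "the meeting has started" (F), P = "the siren is sounding" (F).
Formalization: ((~Q <-> S) <-> R) nor P

~Q = ~F = T
~Q <-> S = T <-> F = F
(~Q <-> S) <-> R = F <-> F = T
((~Q <-> S) <-> R) nor P = T nor F = F

False.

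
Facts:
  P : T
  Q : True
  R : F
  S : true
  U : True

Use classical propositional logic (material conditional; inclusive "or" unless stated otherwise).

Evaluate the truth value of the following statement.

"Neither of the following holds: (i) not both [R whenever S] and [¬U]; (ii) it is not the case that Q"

This is ((S -> R) nand not U) nor not Q.

S -> R = True -> False = False
not U = not True = False
(S -> R) nand not U = False nand False = True
not Q = not True = False
((S -> R) nand not U) nor not Q = True nor False = False

False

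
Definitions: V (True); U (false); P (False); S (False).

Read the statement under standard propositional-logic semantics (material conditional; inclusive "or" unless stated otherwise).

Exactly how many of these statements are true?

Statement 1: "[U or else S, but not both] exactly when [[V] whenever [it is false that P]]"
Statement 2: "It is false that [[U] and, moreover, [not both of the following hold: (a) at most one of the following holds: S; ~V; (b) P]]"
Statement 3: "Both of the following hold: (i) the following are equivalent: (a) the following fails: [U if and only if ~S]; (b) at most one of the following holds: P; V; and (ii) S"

1

Statement 1: Parsed as (U xor S) iff (not P -> V)

U xor S = False xor False = False
not P = not False = True
not P -> V = True -> True = True
(U xor S) iff (not P -> V) = False iff True = False
Thus Statement 1 is false.

Statement 2: Formalization: not (U and ((S nand not V) nand P))

not V = not True = False
S nand not V = False nand False = True
(S nand not V) nand P = True nand False = True
U and ((S nand not V) nand P) = False and True = False
not (U and ((S nand not V) nand P)) = not False = True
Hence Statement 2 is true.

Statement 3: Formalization: (not (U iff not S) iff (P nand V)) and S

not S = not False = True
U iff not S = False iff True = False
not (U iff not S) = not False = True
P nand V = False nand True = True
not (U iff not S) iff (P nand V) = True iff True = True
(not (U iff not S) iff (P nand V)) and S = True and False = False
Thus Statement 3 is false.

True statements: 1 (Statement 2).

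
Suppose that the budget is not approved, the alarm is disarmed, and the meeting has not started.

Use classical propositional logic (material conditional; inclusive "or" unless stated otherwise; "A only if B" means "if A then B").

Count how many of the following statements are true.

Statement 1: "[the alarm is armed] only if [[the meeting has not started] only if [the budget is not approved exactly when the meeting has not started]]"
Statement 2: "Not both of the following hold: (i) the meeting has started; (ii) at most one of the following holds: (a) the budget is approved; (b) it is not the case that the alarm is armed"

Let Q = "the alarm is armed" (F), R = "the meeting has started" (F), P = "the budget is approved" (F).

Statement 1: Formalization: Q -> (~R -> (~P <-> ~R))

~R = ~F = T
~P = ~F = T
~R = ~F = T
~P <-> ~R = T <-> T = T
~R -> (~P <-> ~R) = T -> T = T
Q -> (~R -> (~P <-> ~R)) = F -> T = T
Hence Statement 1 is true.

Statement 2: In symbols: R nand (P nand ~Q)

~Q = ~F = T
P nand ~Q = F nand T = T
R nand (P nand ~Q) = F nand T = T
So Statement 2 is true.

True statements: 2.

2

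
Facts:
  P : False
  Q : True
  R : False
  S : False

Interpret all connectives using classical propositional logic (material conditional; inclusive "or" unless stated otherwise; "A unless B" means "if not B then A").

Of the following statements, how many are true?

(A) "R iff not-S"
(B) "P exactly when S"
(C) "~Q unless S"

(A): Parsed as R <-> ~S

~S = ~F = T
R <-> ~S = F <-> T = F
Thus (A) is false.

(B): In symbols: P <-> S

P <-> S = F <-> F = T
So (B) is true.

(C): This is ~Q | S.

~Q = ~T = F
~Q | S = F | F = F
Hence (C) is false.

Count: 1.

1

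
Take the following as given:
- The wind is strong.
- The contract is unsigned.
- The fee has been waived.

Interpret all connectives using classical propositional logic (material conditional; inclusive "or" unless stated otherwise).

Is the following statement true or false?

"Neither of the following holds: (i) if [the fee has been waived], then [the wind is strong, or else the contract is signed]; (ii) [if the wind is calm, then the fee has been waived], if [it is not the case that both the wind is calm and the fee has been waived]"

false

Let G = "the fee has been waived" (T), W = "the wind is strong" (T), N = "the contract is signed" (F).
This is (G -> (W | N)) nor ((~W nand G) -> (~W -> G)).

W | N = T | F = T
G -> (W | N) = T -> T = T
~W = ~T = F
~W nand G = F nand T = T
~W = ~T = F
~W -> G = F -> T = T
(~W nand G) -> (~W -> G) = T -> T = T
(G -> (W | N)) nor ((~W nand G) -> (~W -> G)) = T nor T = F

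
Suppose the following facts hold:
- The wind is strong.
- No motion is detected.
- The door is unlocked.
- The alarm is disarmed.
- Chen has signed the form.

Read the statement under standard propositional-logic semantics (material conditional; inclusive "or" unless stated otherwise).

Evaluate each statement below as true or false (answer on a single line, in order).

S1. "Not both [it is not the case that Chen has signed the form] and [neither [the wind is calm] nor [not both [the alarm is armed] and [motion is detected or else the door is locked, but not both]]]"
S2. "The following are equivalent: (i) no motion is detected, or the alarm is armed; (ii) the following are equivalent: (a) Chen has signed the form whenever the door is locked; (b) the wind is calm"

Let U = "Chen has signed the form" (T), P = "the wind is strong" (T), S = "the alarm is armed" (F), Q = "motion is detected" (F), R = "the door is locked" (F).

S1: In symbols: ¬U ↑ (¬P ↓ (S ↑ (Q ⊕ R)))

¬U = ¬T = F
¬P = ¬T = F
Q ⊕ R = F ⊕ F = F
S ↑ (Q ⊕ R) = F ↑ F = T
¬P ↓ (S ↑ (Q ⊕ R)) = F ↓ T = F
¬U ↑ (¬P ↓ (S ↑ (Q ⊕ R))) = F ↑ F = T
Thus S1 is true.

S2: In symbols: (¬Q ∨ S) ↔ ((R → U) ↔ ¬P)

¬Q = ¬F = T
¬Q ∨ S = T ∨ F = T
R → U = F → T = T
¬P = ¬T = F
(R → U) ↔ ¬P = T ↔ F = F
(¬Q ∨ S) ↔ ((R → U) ↔ ¬P) = T ↔ F = F
Thus S2 is false.

S1 T / S2 F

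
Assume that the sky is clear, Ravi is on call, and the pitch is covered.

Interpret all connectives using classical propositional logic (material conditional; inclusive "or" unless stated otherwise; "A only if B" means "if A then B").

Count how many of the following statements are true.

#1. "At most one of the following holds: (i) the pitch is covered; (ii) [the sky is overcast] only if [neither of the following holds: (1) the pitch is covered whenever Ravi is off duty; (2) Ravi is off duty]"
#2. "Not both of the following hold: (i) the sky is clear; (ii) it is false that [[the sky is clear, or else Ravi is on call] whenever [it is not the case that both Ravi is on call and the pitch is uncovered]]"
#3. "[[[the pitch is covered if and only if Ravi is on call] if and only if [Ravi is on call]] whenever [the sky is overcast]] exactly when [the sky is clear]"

Let R = "the pitch is covered" (T), P = "the sky is overcast" (F), Q = "Ravi is on call" (T).

#1: In symbols: R nand (P -> ((~Q -> R) nor ~Q))

~Q = ~T = F
~Q -> R = F -> T = T
~Q = ~T = F
(~Q -> R) nor ~Q = T nor F = F
P -> ((~Q -> R) nor ~Q) = F -> F = T
R nand (P -> ((~Q -> R) nor ~Q)) = T nand T = F
So #1 is false.

#2: Formalization: ~P nand ~((Q nand ~R) -> (~P | Q))

~P = ~F = T
~R = ~T = F
Q nand ~R = T nand F = T
~P = ~F = T
~P | Q = T | T = T
(Q nand ~R) -> (~P | Q) = T -> T = T
~((Q nand ~R) -> (~P | Q)) = ~T = F
~P nand ~((Q nand ~R) -> (~P | Q)) = T nand F = T
Hence #2 is true.

#3: This is (P -> ((R <-> Q) <-> Q)) <-> ~P.

R <-> Q = T <-> T = T
(R <-> Q) <-> Q = T <-> T = T
P -> ((R <-> Q) <-> Q) = F -> T = T
~P = ~F = T
(P -> ((R <-> Q) <-> Q)) <-> ~P = T <-> T = T
So #3 is true.

True statements: 2.

2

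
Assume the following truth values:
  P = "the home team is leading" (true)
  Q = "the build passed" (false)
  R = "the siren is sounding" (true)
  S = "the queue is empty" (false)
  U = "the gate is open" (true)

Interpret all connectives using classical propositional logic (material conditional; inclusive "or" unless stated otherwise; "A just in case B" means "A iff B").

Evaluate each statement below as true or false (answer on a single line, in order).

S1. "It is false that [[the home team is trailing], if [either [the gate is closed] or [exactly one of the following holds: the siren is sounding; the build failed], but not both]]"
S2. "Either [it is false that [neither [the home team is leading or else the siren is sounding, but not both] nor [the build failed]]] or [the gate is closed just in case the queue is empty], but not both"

S1 F / S2 F

S1: This is not ((not U xor (R xor not Q)) -> not P).

not U = not True = False
not Q = not False = True
R xor not Q = True xor True = False
not U xor (R xor not Q) = False xor False = False
not P = not True = False
(not U xor (R xor not Q)) -> not P = False -> False = True
not ((not U xor (R xor not Q)) -> not P) = not True = False
Thus S1 is false.

S2: This is not ((P xor R) nor not Q) xor (not U iff S).

P xor R = True xor True = False
not Q = not False = True
(P xor R) nor not Q = False nor True = False
not ((P xor R) nor not Q) = not False = True
not U = not True = False
not U iff S = False iff False = True
not ((P xor R) nor not Q) xor (not U iff S) = True xor True = False
Thus S2 is false.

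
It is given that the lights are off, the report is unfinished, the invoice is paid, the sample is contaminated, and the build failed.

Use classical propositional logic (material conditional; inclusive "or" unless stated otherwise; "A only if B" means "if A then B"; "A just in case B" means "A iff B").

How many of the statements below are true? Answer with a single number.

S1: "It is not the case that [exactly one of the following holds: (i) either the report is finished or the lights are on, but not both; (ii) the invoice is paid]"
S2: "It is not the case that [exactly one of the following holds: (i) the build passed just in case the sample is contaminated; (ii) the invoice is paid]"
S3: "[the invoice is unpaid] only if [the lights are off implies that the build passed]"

1

Let Q = "the report is finished" (False), P = "the lights are on" (False), R = "the invoice is paid" (True), U = "the build passed" (False), S = "the sample is contaminated" (True).

S1: In symbols: not ((Q xor P) xor R)

Q xor P = False xor False = False
(Q xor P) xor R = False xor True = True
not ((Q xor P) xor R) = not True = False
So S1 is false.

S2: Parsed as not ((U iff S) xor R)

U iff S = False iff True = False
(U iff S) xor R = False xor True = True
not ((U iff S) xor R) = not True = False
Thus S2 is false.

S3: Parsed as not R -> (not P -> U)

not R = not True = False
not P = not False = True
not P -> U = True -> False = False
not R -> (not P -> U) = False -> False = True
So S3 is true.

True statements: 1.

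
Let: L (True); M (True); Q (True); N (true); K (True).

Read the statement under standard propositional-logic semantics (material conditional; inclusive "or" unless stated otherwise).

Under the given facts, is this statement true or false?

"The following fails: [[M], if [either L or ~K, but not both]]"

False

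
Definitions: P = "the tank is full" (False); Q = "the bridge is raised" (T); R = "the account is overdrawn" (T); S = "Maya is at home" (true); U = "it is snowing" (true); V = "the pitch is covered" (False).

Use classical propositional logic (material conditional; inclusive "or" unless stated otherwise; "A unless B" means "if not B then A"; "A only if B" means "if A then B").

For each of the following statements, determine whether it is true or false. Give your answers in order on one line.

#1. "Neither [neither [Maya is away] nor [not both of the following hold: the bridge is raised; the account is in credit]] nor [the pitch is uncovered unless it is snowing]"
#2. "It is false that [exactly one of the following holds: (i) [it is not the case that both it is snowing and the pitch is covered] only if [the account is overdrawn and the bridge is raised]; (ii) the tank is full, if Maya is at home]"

#1: Formalization: (not S nor (Q nand not R)) nor (not V or U)

not S = not True = False
not R = not True = False
Q nand not R = True nand False = True
not S nor (Q nand not R) = False nor True = False
not V = not False = True
not V or U = True or True = True
(not S nor (Q nand not R)) nor (not V or U) = False nor True = False
So #1 is false.

#2: Parsed as not (((U nand V) -> (R and Q)) xor (S -> P))

U nand V = True nand False = True
R and Q = True and True = True
(U nand V) -> (R and Q) = True -> True = True
S -> P = True -> False = False
((U nand V) -> (R and Q)) xor (S -> P) = True xor False = True
not (((U nand V) -> (R and Q)) xor (S -> P)) = not True = False
Hence #2 is false.

#1 false / #2 false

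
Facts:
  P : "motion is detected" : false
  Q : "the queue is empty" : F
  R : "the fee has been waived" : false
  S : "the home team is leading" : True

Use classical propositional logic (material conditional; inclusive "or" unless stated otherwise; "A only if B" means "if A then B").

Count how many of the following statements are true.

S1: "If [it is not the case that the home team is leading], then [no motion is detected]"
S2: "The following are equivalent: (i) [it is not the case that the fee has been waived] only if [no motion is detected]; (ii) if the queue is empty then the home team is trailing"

S1: Formalization: ~S -> ~P

~S = ~T = F
~P = ~F = T
~S -> ~P = F -> T = T
So S1 is true.

S2: In symbols: (~R -> ~P) <-> (Q -> ~S)

~R = ~F = T
~P = ~F = T
~R -> ~P = T -> T = T
~S = ~T = F
Q -> ~S = F -> F = T
(~R -> ~P) <-> (Q -> ~S) = T <-> T = T
Hence S2 is true.

Count: 2.

2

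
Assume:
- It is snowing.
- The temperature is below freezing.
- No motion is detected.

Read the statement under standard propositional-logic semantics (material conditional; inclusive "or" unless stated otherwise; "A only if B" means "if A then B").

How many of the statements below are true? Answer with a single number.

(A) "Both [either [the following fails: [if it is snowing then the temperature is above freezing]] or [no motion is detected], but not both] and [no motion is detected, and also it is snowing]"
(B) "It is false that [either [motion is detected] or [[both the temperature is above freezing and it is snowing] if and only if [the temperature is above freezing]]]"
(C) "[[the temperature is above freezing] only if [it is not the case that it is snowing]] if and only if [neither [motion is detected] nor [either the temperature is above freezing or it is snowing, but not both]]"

0

Let M = "it is snowing" (True), U = "the temperature is below freezing" (True), L = "motion is detected" (False).

(A): In symbols: (not (M -> not U) xor not L) and (not L and M)

not U = not True = False
M -> not U = True -> False = False
not (M -> not U) = not False = True
not L = not False = True
not (M -> not U) xor not L = True xor True = False
not L = not False = True
not L and M = True and True = True
(not (M -> not U) xor not L) and (not L and M) = False and True = False
Thus (A) is false.

(B): This is not (L or ((not U and M) iff not U)).

not U = not True = False
not U and M = False and True = False
not U = not True = False
(not U and M) iff not U = False iff False = True
L or ((not U and M) iff not U) = False or True = True
not (L or ((not U and M) iff not U)) = not True = False
So (B) is false.

(C): In symbols: (not U -> not M) iff (L nor (not U xor M))

not U = not True = False
not M = not True = False
not U -> not M = False -> False = True
not U = not True = False
not U xor M = False xor True = True
L nor (not U xor M) = False nor True = False
(not U -> not M) iff (L nor (not U xor M)) = True iff False = False
Thus (C) is false.

True statements: 0 (none).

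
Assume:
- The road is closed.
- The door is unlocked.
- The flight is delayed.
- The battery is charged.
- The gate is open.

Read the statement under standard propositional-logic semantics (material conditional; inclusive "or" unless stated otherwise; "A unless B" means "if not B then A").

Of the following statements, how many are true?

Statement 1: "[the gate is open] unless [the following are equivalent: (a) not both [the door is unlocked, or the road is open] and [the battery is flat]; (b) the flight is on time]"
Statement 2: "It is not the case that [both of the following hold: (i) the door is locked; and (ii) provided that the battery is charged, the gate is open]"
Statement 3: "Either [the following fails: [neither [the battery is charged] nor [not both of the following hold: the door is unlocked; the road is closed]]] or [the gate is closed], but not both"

3

Let U = "the gate is open" (T), Q = "the door is locked" (F), P = "the road is closed" (T), S = "the battery is charged" (T), R = "the flight is delayed" (T).

Statement 1: Formalization: U | (((~Q | ~P) nand ~S) <-> ~R)

~Q = ~F = T
~P = ~T = F
~Q | ~P = T | F = T
~S = ~T = F
(~Q | ~P) nand ~S = T nand F = T
~R = ~T = F
((~Q | ~P) nand ~S) <-> ~R = T <-> F = F
U | (((~Q | ~P) nand ~S) <-> ~R) = T | F = T
So Statement 1 is true.

Statement 2: This is ~(Q & (S -> U)).

S -> U = T -> T = T
Q & (S -> U) = F & T = F
~(Q & (S -> U)) = ~F = T
So Statement 2 is true.

Statement 3: This is ~(S nor (~Q nand P)) xor ~U.

~Q = ~F = T
~Q nand P = T nand T = F
S nor (~Q nand P) = T nor F = F
~(S nor (~Q nand P)) = ~F = T
~U = ~T = F
~(S nor (~Q nand P)) xor ~U = T xor F = T
Hence Statement 3 is true.

True statements: 3 (Statement 1, Statement 2, Statement 3).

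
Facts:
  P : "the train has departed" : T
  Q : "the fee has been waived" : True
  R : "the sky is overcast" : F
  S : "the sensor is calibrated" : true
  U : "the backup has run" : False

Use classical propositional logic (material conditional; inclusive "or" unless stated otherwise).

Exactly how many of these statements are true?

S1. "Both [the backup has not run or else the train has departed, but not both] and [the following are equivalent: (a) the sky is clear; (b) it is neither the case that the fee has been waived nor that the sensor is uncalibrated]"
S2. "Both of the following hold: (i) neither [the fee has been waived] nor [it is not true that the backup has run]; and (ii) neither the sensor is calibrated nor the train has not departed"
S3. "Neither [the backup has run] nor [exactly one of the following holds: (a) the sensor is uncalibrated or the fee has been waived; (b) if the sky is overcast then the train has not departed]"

S1: This is (not U xor P) and (not R iff (Q nor not S)).

not U = not False = True
not U xor P = True xor True = False
not R = not False = True
not S = not True = False
Q nor not S = True nor False = False
not R iff (Q nor not S) = True iff False = False
(not U xor P) and (not R iff (Q nor not S)) = False and False = False
So S1 is false.

S2: Formalization: (Q nor not U) and (S nor not P)

not U = not False = True
Q nor not U = True nor True = False
not P = not True = False
S nor not P = True nor False = False
(Q nor not U) and (S nor not P) = False and False = False
Hence S2 is false.

S3: In symbols: U nor ((not S or Q) xor (R -> not P))

not S = not True = False
not S or Q = False or True = True
not P = not True = False
R -> not P = False -> False = True
(not S or Q) xor (R -> not P) = True xor True = False
U nor ((not S or Q) xor (R -> not P)) = False nor False = True
Thus S3 is true.

True statements: 1.

1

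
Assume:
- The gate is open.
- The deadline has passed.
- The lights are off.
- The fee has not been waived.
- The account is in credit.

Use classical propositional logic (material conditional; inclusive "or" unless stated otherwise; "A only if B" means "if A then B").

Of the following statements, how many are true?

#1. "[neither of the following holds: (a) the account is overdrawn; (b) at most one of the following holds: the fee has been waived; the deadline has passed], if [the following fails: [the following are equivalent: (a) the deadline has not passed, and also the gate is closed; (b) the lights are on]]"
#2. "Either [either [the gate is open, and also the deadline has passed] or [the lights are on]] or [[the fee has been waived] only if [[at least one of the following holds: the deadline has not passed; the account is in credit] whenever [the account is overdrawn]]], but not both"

Let Q = "the deadline has passed" (T), P = "the gate is open" (T), R = "the lights are on" (F), U = "the account is overdrawn" (F), S = "the fee has been waived" (F).

#1: Formalization: ¬((¬Q ∧ ¬P) ↔ R) → (U ↓ (S ↑ Q))

¬Q = ¬T = F
¬P = ¬T = F
¬Q ∧ ¬P = F ∧ F = F
(¬Q ∧ ¬P) ↔ R = F ↔ F = T
¬((¬Q ∧ ¬P) ↔ R) = ¬T = F
S ↑ Q = F ↑ T = T
U ↓ (S ↑ Q) = F ↓ T = F
¬((¬Q ∧ ¬P) ↔ R) → (U ↓ (S ↑ Q)) = F → F = T
So #1 is true.

#2: Parsed as ((P ∧ Q) ∨ R) ⊕ (S → (U → (¬Q ∨ ¬U)))

P ∧ Q = T ∧ T = T
(P ∧ Q) ∨ R = T ∨ F = T
¬Q = ¬T = F
¬U = ¬F = T
¬Q ∨ ¬U = F ∨ T = T
U → (¬Q ∨ ¬U) = F → T = T
S → (U → (¬Q ∨ ¬U)) = F → T = T
((P ∧ Q) ∨ R) ⊕ (S → (U → (¬Q ∨ ¬U))) = T ⊕ T = F
Hence #2 is false.

Count: 1.

1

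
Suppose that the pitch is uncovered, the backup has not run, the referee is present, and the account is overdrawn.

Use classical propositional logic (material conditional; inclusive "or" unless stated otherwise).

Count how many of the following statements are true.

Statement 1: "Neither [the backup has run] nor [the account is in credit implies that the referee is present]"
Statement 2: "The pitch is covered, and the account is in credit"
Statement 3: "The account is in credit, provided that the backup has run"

1

Let P = "the backup has run" (F), M = "the account is overdrawn" (T), R = "the referee is present" (T), L = "the pitch is covered" (F).

Statement 1: In symbols: P ↓ (¬M → R)

¬M = ¬T = F
¬M → R = F → T = T
P ↓ (¬M → R) = F ↓ T = F
Hence Statement 1 is false.

Statement 2: In symbols: L ∧ ¬M

¬M = ¬T = F
L ∧ ¬M = F ∧ F = F
So Statement 2 is false.

Statement 3: In symbols: P → ¬M

¬M = ¬T = F
P → ¬M = F → F = T
Thus Statement 3 is true.

1 of the 3 statements is true.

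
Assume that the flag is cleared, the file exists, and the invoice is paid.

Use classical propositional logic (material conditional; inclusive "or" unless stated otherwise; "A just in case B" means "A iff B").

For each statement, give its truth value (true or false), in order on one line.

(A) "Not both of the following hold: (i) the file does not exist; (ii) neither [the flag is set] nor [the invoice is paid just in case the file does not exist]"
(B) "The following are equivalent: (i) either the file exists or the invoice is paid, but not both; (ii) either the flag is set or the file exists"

Let Q = "the file exists" (T), P = "the flag is set" (F), R = "the invoice is paid" (T).

(A): Formalization: ¬Q ↑ (P ↓ (R ↔ ¬Q))

¬Q = ¬T = F
¬Q = ¬T = F
R ↔ ¬Q = T ↔ F = F
P ↓ (R ↔ ¬Q) = F ↓ F = T
¬Q ↑ (P ↓ (R ↔ ¬Q)) = F ↑ T = T
So (A) is true.

(B): Parsed as (Q ⊕ R) ↔ (P ∨ Q)

Q ⊕ R = T ⊕ T = F
P ∨ Q = F ∨ T = T
(Q ⊕ R) ↔ (P ∨ Q) = F ↔ T = F
Thus (B) is false.

(A) true; (B) false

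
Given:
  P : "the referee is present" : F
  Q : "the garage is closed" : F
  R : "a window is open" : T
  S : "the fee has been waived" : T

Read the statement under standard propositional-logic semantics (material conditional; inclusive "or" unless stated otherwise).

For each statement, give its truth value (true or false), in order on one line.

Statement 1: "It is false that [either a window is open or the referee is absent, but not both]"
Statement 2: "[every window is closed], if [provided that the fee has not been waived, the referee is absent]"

Statement 1 true; Statement 2 false

Statement 1: Formalization: ~(R xor ~P)

~P = ~F = T
R xor ~P = T xor T = F
~(R xor ~P) = ~F = T
So Statement 1 is true.

Statement 2: Formalization: (~S -> ~P) -> ~R

~S = ~T = F
~P = ~F = T
~S -> ~P = F -> T = T
~R = ~T = F
(~S -> ~P) -> ~R = T -> F = F
Hence Statement 2 is false.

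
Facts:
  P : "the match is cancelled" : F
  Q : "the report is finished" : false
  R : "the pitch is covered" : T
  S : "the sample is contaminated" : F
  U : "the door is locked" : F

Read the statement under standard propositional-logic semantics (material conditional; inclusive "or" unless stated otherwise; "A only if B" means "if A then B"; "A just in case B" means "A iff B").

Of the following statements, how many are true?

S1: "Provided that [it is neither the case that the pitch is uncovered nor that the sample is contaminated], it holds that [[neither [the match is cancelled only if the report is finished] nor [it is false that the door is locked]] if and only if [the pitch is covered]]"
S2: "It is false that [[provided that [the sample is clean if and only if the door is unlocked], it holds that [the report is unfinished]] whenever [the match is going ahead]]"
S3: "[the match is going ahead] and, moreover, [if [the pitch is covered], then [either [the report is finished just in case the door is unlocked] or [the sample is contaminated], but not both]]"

S1: This is (not R nor S) -> (((P -> Q) nor not U) iff R).

not R = not True = False
not R nor S = False nor False = True
P -> Q = False -> False = True
not U = not False = True
(P -> Q) nor not U = True nor True = False
((P -> Q) nor not U) iff R = False iff True = False
(not R nor S) -> (((P -> Q) nor not U) iff R) = True -> False = False
Hence S1 is false.

S2: Formalization: not (not P -> ((not S iff not U) -> not Q))

not P = not False = True
not S = not False = True
not U = not False = True
not S iff not U = True iff True = True
not Q = not False = True
(not S iff not U) -> not Q = True -> True = True
not P -> ((not S iff not U) -> not Q) = True -> True = True
not (not P -> ((not S iff not U) -> not Q)) = not True = False
Thus S2 is false.

S3: Formalization: not P and (R -> ((Q iff not U) xor S))

not P = not False = True
not U = not False = True
Q iff not U = False iff True = False
(Q iff not U) xor S = False xor False = False
R -> ((Q iff not U) xor S) = True -> False = False
not P and (R -> ((Q iff not U) xor S)) = True and False = False
So S3 is false.

0 of the 3 statements are true (none).

0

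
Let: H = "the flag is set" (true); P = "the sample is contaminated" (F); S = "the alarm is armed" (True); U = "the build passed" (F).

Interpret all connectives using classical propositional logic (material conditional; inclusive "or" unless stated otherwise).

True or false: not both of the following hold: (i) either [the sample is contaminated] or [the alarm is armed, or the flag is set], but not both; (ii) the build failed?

The statement is false.

Values: P=F, S=T, H=T, U=F.
Formalization: (P xor (S | H)) nand ~U

S | H = T | T = T
P xor (S | H) = F xor T = T
~U = ~F = T
(P xor (S | H)) nand ~U = T nand T = F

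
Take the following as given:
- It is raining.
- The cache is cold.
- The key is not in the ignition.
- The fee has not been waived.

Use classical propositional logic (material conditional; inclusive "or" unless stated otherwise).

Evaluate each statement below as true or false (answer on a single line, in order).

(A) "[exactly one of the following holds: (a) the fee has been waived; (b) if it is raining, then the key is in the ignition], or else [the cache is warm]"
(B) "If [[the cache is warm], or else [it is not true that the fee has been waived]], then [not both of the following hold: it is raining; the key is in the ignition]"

Let U = "the fee has been waived" (F), R = "it is raining" (T), M = "the key is in the ignition" (F), H = "the cache is warm" (F).

(A): In symbols: (U ⊕ (R → M)) ∨ H

R → M = T → F = F
U ⊕ (R → M) = F ⊕ F = F
(U ⊕ (R → M)) ∨ H = F ∨ F = F
Thus (A) is false.

(B): This is (H ∨ ¬U) → (R ↑ M).

¬U = ¬F = T
H ∨ ¬U = F ∨ T = T
R ↑ M = T ↑ F = T
(H ∨ ¬U) → (R ↑ M) = T → T = T
Thus (B) is true.

(A) false; (B) true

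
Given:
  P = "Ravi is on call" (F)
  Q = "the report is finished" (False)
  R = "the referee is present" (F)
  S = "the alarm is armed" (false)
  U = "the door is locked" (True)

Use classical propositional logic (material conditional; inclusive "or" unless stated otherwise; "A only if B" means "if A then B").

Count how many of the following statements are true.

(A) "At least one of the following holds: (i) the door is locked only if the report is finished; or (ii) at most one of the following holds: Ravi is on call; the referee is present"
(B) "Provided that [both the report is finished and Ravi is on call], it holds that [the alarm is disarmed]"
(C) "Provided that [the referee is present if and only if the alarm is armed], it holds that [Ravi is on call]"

2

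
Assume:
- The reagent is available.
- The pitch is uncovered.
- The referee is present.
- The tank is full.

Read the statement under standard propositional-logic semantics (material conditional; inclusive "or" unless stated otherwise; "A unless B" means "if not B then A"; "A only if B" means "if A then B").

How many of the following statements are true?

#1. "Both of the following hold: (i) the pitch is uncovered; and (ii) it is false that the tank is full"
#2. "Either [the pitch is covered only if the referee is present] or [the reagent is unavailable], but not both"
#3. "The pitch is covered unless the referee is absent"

Let V = "the pitch is covered" (F), R = "the tank is full" (T), U = "the referee is present" (T), D = "the reagent is available" (T).

#1: In symbols: ¬V ∧ ¬R

¬V = ¬F = T
¬R = ¬T = F
¬V ∧ ¬R = T ∧ F = F
Hence #1 is false.

#2: In symbols: (V → U) ⊕ ¬D

V → U = F → T = T
¬D = ¬T = F
(V → U) ⊕ ¬D = T ⊕ F = T
So #2 is true.

#3: Parsed as V ∨ ¬U

¬U = ¬T = F
V ∨ ¬U = F ∨ F = F
Thus #3 is false.

True statements: 1.

1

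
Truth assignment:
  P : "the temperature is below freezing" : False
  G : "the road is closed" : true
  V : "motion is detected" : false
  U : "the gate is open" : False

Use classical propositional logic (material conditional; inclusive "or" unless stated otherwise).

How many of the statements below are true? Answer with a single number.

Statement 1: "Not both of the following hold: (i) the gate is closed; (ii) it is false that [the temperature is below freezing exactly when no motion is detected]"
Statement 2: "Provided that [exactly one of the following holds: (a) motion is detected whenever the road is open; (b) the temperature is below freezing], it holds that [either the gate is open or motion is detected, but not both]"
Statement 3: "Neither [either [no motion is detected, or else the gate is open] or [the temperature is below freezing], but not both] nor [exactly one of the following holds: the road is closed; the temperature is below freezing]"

0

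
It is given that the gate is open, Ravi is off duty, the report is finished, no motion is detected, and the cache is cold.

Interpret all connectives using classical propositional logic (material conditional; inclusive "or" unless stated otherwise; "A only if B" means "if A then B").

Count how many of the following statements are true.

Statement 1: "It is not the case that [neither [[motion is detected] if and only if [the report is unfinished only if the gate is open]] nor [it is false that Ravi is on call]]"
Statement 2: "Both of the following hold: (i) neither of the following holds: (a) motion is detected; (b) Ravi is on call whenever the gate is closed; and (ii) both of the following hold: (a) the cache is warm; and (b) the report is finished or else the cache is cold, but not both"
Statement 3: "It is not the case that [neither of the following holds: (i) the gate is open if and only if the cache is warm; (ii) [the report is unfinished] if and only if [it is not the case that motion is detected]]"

Let D = "motion is detected" (False), N = "the report is finished" (True), V = "the gate is open" (True), R = "Ravi is on call" (False), G = "the cache is warm" (False).

Statement 1: This is not ((D iff (not N -> V)) nor not R).

not N = not True = False
not N -> V = False -> True = True
D iff (not N -> V) = False iff True = False
not R = not False = True
(D iff (not N -> V)) nor not R = False nor True = False
not ((D iff (not N -> V)) nor not R) = not False = True
So Statement 1 is true.

Statement 2: This is (D nor (not V -> R)) and (G and (N xor not G)).

not V = not True = False
not V -> R = False -> False = True
D nor (not V -> R) = False nor True = False
not G = not False = True
N xor not G = True xor True = False
G and (N xor not G) = False and False = False
(D nor (not V -> R)) and (G and (N xor not G)) = False and False = False
Thus Statement 2 is false.

Statement 3: Formalization: not ((V iff G) nor (not N iff not D))

V iff G = True iff False = False
not N = not True = False
not D = not False = True
not N iff not D = False iff True = False
(V iff G) nor (not N iff not D) = False nor False = True
not ((V iff G) nor (not N iff not D)) = not True = False
Thus Statement 3 is false.

1 of the 3 statements is true (Statement 1).

1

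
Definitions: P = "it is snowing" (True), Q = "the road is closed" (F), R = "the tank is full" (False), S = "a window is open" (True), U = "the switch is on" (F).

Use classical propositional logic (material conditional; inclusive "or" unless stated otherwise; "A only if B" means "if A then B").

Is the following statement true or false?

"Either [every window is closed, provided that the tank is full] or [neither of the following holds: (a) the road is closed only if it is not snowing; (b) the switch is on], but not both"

true

Parsed as (R → ¬S) ⊕ ((Q → ¬P) ↓ U)

¬S = ¬T = F
R → ¬S = F → F = T
¬P = ¬T = F
Q → ¬P = F → F = T
(Q → ¬P) ↓ U = T ↓ F = F
(R → ¬S) ⊕ ((Q → ¬P) ↓ U) = T ⊕ F = T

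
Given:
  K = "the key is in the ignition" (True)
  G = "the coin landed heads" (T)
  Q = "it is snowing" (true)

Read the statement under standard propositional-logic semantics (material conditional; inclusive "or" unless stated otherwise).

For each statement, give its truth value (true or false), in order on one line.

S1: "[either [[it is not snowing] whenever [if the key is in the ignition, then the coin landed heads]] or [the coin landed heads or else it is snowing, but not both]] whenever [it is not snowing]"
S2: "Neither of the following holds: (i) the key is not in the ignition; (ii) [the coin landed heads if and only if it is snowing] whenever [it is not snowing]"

S1: This is ¬Q → (((K → G) → ¬Q) ∨ (G ⊕ Q)).

¬Q = ¬T = F
K → G = T → T = T
¬Q = ¬T = F
(K → G) → ¬Q = T → F = F
G ⊕ Q = T ⊕ T = F
((K → G) → ¬Q) ∨ (G ⊕ Q) = F ∨ F = F
¬Q → (((K → G) → ¬Q) ∨ (G ⊕ Q)) = F → F = T
Hence S1 is true.

S2: In symbols: ¬K ↓ (¬Q → (G ↔ Q))

¬K = ¬T = F
¬Q = ¬T = F
G ↔ Q = T ↔ T = T
¬Q → (G ↔ Q) = F → T = T
¬K ↓ (¬Q → (G ↔ Q)) = F ↓ T = F
So S2 is false.

S1 True, S2 False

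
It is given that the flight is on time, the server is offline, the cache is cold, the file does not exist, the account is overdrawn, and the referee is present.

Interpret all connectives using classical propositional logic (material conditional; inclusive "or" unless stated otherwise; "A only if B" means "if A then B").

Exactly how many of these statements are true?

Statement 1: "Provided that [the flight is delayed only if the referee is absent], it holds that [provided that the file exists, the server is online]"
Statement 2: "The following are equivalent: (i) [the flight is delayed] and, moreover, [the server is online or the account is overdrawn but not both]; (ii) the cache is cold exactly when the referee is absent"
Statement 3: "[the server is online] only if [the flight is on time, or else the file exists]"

3

Let L = "the flight is delayed" (F), S = "the referee is present" (T), N = "the file exists" (F), V = "the server is online" (F), M = "the account is overdrawn" (T), R = "the cache is warm" (F).

Statement 1: In symbols: (L → ¬S) → (N → V)

¬S = ¬T = F
L → ¬S = F → F = T
N → V = F → F = T
(L → ¬S) → (N → V) = T → T = T
Hence Statement 1 is true.

Statement 2: Parsed as (L ∧ (V ⊕ M)) ↔ (¬R ↔ ¬S)

V ⊕ M = F ⊕ T = T
L ∧ (V ⊕ M) = F ∧ T = F
¬R = ¬F = T
¬S = ¬T = F
¬R ↔ ¬S = T ↔ F = F
(L ∧ (V ⊕ M)) ↔ (¬R ↔ ¬S) = F ↔ F = T
Thus Statement 2 is true.

Statement 3: In symbols: V → (¬L ∨ N)

¬L = ¬F = T
¬L ∨ N = T ∨ F = T
V → (¬L ∨ N) = F → T = T
Thus Statement 3 is true.

3 of the 3 statements are true.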